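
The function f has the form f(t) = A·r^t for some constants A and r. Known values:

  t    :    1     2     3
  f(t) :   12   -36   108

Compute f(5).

972

Consecutive ratio: -36/12 = -3, and 108/(-36) = -3, so r = -3.
Then A·(-3)^1 = 12 gives A = -4, and f(t) = -4·(-3)^t.
f(5) = -4·(-3)^5 = 972.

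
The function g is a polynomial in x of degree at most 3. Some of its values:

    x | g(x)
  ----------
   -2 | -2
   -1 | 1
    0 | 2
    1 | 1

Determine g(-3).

Write g(x) = ax³ + bx² + cx + d; the 4 given values yield a linear system in the 4 coefficients.
Solving, the leading coefficient vanishes, and g(x) = -x² + 2.
Then g(-3) = -7.

-7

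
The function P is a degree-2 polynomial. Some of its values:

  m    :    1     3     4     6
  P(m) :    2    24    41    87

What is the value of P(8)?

149

Write P(m) = am² + bm + c; the 4 given values yield a linear system in the 3 coefficients.
Solving, P(m) = 2m² + 3m - 3.
Then P(8) = 149.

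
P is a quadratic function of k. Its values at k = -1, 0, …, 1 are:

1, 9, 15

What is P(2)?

Write P(k) = ak² + bk + c; the 3 given values yield a linear system in the 3 coefficients.
Solving, P(k) = -k² + 7k + 9.
Then P(2) = 19.

19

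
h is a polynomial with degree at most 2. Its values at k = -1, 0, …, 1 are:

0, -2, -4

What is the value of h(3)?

-8

Write h(k) = ak² + bk + c; the 3 given values yield a linear system in the 3 coefficients.
Solving, the leading coefficient vanishes, and h(k) = -2k - 2.
Then h(3) = -8.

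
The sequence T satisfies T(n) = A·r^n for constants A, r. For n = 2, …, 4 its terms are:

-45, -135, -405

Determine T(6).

Consecutive ratio: -135/(-45) = 3, and -405/(-135) = 3, so r = 3.
Then A·3^2 = -45 gives A = -5, and T(n) = -5·3^n.
T(6) = -5·3^6 = -3645.

-3645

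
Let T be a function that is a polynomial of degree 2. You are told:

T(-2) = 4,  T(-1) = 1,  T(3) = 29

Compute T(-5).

37

Write T(n) = an² + bn + c; the 3 given values yield a linear system in the 3 coefficients.
Solving, T(n) = 2n² + 3n + 2.
Then T(-5) = 37.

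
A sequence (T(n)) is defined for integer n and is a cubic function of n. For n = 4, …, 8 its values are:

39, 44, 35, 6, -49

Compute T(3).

First differences: 5, -9, -29, -55. Second differences: -14, -20, -26. Third differences: -6, -6.
Level-3 differences are constant, so T has degree 3.
Fitting a degree-3 polynomial gives T(n) = -n³ + 8n² - 6n - 1.
Then T(3) = 26.

26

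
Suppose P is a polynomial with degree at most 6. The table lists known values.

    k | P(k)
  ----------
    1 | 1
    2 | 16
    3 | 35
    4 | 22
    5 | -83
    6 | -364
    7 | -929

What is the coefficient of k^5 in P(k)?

First differences: 15, 19, -13, -105, -281, -565. Second differences: 4, -32, -92, -176, -284. Third differences: -36, -60, -84, -108. Fourth differences: -24, -24, -24.
Level-4 differences are constant, so P has degree 4.
Fitting a degree-4 polynomial gives P(k) = -k^4 + 4k³ + 3k² - 7k + 2.
The coefficient of k^5 is 0.

0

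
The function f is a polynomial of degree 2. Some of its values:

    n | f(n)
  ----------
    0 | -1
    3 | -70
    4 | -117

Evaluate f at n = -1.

Write f(n) = an² + bn + c; the 3 given values yield a linear system in the 3 coefficients.
Solving, f(n) = -6n² - 5n - 1.
Then f(-1) = -2.

-2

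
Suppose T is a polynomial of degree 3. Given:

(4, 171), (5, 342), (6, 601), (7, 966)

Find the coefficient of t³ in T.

3

Write T(t) = at³ + bt² + ct + d; the 4 given values yield a linear system in the 4 coefficients.
Solving, T(t) = 3t³ - t² - 3t + 7.
The coefficient of t³ is 3.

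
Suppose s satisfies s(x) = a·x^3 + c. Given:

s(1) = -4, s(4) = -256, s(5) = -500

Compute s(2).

From s(1) = -4 and s(4) = -256: 1a + c = -4 and 64a + c = -256.
Subtracting: 63a = -252, so a = -4; then c = -4 − (-4)·1 = 0.
So s(x) = -4x³ + 0, and s(2) = -32.

-32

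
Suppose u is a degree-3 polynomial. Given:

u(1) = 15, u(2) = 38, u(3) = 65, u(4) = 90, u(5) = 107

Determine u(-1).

First differences: 23, 27, 25, 17. Second differences: 4, -2, -8. Third differences: -6, -6.
Level-3 differences are constant, so u has degree 3.
Fitting a degree-3 polynomial gives u(t) = -t³ + 8t² + 6t + 2.
Then u(-1) = 5.

5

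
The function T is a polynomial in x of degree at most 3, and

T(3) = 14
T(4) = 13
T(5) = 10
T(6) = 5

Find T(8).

First differences: -1, -3, -5. Second differences: -2, -2.
Level-2 differences are constant, so T has degree 2.
Fitting a degree-2 polynomial gives T(x) = -x² + 6x + 5.
Then T(8) = -11.

-11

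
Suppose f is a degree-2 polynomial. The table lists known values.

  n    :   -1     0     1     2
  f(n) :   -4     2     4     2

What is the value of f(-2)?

First differences: 6, 2, -2. Second differences: -4, -4.
Level-2 differences are constant, so f has degree 2.
Fitting a degree-2 polynomial gives f(n) = -2n² + 4n + 2.
Then f(-2) = -14.

-14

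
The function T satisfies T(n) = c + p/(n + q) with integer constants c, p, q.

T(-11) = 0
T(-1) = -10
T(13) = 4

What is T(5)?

8

(T(n) − c)(n + q) = p for each data point; the three points give a linear system in c and q, then p follows.
Solving: c = 2, q = -1, p = 24, so T(n) = 2 + 24/(n − 1).
Then T(5) = 2 + 24/4 = 8.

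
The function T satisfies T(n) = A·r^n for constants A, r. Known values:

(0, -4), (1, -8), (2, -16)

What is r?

Consecutive ratio: -8/(-4) = 2, and -16/(-8) = 2, so r = 2.
Then A·2^0 = -4 gives A = -4, and T(n) = -4·2^n.

2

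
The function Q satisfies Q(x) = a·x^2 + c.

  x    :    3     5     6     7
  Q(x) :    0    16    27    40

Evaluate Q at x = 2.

-5

From Q(3) = 0 and Q(5) = 16: 9a + c = 0 and 25a + c = 16.
Subtracting: 16a = 16, so a = 1; then c = 0 − 1·9 = -9.
So Q(x) = 1x² − 9, and Q(2) = -5.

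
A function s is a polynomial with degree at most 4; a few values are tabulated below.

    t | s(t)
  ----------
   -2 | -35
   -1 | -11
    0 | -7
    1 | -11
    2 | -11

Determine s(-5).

-347

First differences: 24, 4, -4, 0. Second differences: -20, -8, 4. Third differences: 12, 12.
Level-3 differences are constant, so s has degree 3.
Fitting a degree-3 polynomial gives s(t) = 2t³ - 4t² - 2t - 7.
Then s(-5) = -347.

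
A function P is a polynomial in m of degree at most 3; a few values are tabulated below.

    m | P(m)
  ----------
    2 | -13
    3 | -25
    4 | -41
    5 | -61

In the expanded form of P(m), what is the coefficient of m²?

-2

First differences: -12, -16, -20. Second differences: -4, -4.
Level-2 differences are constant, so P has degree 2.
Fitting a degree-2 polynomial gives P(m) = -2m² - 2m - 1.
The coefficient of m² is -2.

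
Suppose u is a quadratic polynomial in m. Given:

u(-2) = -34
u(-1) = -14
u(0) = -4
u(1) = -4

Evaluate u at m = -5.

-154

First differences: 20, 10, 0. Second differences: -10, -10.
Level-2 differences are constant, so u has degree 2.
Fitting a degree-2 polynomial gives u(m) = -5m² + 5m - 4.
Then u(-5) = -154.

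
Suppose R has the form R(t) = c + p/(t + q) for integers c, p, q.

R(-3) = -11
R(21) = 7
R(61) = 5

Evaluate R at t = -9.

(R(t) − c)(t + q) = p for each data point; the three points give a linear system in c and q, then p follows.
Solving: c = 4, q = -1, p = 60, so R(t) = 4 + 60/(t − 1).
Then R(-9) = 4 + 60/(-10) = -2.

-2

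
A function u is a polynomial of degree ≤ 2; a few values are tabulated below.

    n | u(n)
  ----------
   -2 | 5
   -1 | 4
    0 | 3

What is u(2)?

First differences: -1, -1.
Level-1 differences are constant, so u has degree 1.
Fitting a degree-1 polynomial gives u(n) = -n + 3.
Then u(2) = 1.

1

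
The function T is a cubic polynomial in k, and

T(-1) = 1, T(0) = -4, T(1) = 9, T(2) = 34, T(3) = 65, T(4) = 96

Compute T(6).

134

First differences: -5, 13, 25, 31, 31. Second differences: 18, 12, 6, 0. Third differences: -6, -6, -6.
Level-3 differences are constant, so T has degree 3.
Fitting a degree-3 polynomial gives T(k) = -k³ + 9k² + 5k - 4.
Then T(6) = 134.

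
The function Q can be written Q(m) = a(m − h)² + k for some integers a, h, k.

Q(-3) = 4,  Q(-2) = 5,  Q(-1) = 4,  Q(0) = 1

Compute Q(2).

-11

First differences 1, -1, -3; second difference -2 = 2a, so a = -1.
Expanding, the m-coefficient is −2ah = 2h; matching it to the data gives h = -2, and then k = 5.
So Q(m) = -1(m + 2)² + 5.
Q(2) = -1·4² + 5 = -11.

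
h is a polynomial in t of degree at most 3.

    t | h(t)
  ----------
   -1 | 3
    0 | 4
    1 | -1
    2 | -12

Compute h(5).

First differences: 1, -5, -11. Second differences: -6, -6.
Level-2 differences are constant, so h has degree 2.
Fitting a degree-2 polynomial gives h(t) = -3t² - 2t + 4.
Then h(5) = -81.

-81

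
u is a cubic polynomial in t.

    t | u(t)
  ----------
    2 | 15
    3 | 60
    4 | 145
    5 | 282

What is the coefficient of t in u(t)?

-3

Write u(t) = at³ + bt² + ct + d; the 4 given values yield a linear system in the 4 coefficients.
Solving, u(t) = 2t³ + 2t² - 3t - 3.
The coefficient of t is -3.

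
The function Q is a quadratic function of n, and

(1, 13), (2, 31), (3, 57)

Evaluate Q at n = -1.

Write Q(n) = an² + bn + c; the 3 given values yield a linear system in the 3 coefficients.
Solving, Q(n) = 4n² + 6n + 3.
Then Q(-1) = 1.

1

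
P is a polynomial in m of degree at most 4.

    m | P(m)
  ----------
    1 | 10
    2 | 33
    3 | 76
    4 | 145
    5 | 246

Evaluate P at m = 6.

First differences: 23, 43, 69, 101. Second differences: 20, 26, 32. Third differences: 6, 6.
Level-3 differences are constant, so P has degree 3.
Fitting a degree-3 polynomial gives P(m) = m³ + 4m² + 4m + 1.
Then P(6) = 385.

385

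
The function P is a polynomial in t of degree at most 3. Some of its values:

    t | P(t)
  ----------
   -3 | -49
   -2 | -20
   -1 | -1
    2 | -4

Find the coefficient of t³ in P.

Write P(t) = at³ + bt² + ct + d; the 4 given values yield a linear system in the 4 coefficients.
Solving, the leading coefficient vanishes, and P(t) = -5t² + 4t + 8.
The coefficient of t³ is 0.

0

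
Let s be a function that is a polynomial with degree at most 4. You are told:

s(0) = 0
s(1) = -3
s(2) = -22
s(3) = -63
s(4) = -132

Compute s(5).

First differences: -3, -19, -41, -69. Second differences: -16, -22, -28. Third differences: -6, -6.
Level-3 differences are constant, so s has degree 3.
Fitting a degree-3 polynomial gives s(x) = -x³ - 5x² + 3x.
Then s(5) = -235.

-235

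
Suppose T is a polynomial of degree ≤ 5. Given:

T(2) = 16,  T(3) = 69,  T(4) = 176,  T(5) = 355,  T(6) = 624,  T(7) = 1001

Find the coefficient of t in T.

-4

First differences: 53, 107, 179, 269, 377. Second differences: 54, 72, 90, 108. Third differences: 18, 18, 18.
Level-3 differences are constant, so T has degree 3.
Fitting a degree-3 polynomial gives T(t) = 3t³ - 4t.
The coefficient of t is -4.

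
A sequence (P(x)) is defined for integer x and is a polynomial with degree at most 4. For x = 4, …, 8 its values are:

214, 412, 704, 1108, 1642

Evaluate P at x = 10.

3172

Write P(x) = ax^4 + bx³ + cx² + dx + e; the 5 given values yield a linear system in the 5 coefficients.
Solving, the leading coefficient vanishes, and P(x) = 3x³ + 2x² - 3x + 2.
Then P(10) = 3172.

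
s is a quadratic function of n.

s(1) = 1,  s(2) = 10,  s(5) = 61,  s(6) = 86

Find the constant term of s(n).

-4

Write s(n) = an² + bn + c; the 4 given values yield a linear system in the 3 coefficients.
Solving, s(n) = 2n² + 3n - 4.
The constant term is s(0) = -4.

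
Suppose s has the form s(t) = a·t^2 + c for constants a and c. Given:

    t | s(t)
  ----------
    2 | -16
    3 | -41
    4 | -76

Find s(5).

From s(2) = -16 and s(3) = -41: 4a + c = -16 and 9a + c = -41.
Subtracting: 5a = -25, so a = -5; then c = -16 − (-5)·4 = 4.
So s(t) = -5t² + 4, and s(5) = -121.

-121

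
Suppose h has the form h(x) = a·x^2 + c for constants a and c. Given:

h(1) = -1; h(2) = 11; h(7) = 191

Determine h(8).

From h(1) = -1 and h(2) = 11: 1a + c = -1 and 4a + c = 11.
Subtracting: 3a = 12, so a = 4; then c = -1 − 4·1 = -5.
So h(x) = 4x² − 5, and h(8) = 251.

251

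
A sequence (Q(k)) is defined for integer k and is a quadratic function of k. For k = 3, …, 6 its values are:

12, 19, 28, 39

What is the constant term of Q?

Write Q(k) = ak² + bk + c; the 4 given values yield a linear system in the 3 coefficients.
Solving, Q(k) = k² + 3.
The constant term is Q(0) = 3.

3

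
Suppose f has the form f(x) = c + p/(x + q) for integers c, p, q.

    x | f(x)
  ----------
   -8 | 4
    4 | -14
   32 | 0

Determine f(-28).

(f(x) − c)(x + q) = p for each data point; the three points give a linear system in c and q, then p follows.
Solving: c = 1, q = -2, p = -30, so f(x) = 1 − 30/(x − 2).
Then f(-28) = 1 − 30/(-30) = 2.

2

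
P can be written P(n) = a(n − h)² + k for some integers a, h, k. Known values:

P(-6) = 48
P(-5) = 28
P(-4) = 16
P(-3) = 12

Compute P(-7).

76

First differences -20, -12, -4; second difference 8 = 2a, so a = 4.
Expanding, the n-coefficient is −2ah = -8h; matching it to the data gives h = -3, and then k = 12.
So P(n) = 4(n + 3)² + 12.
P(-7) = 4·(-4)² + 12 = 76.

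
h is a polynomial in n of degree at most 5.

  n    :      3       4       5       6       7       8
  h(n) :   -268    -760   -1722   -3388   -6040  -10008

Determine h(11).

-33828

First differences: -492, -962, -1666, -2652, -3968. Second differences: -470, -704, -986, -1316. Third differences: -234, -282, -330. Fourth differences: -48, -48.
Level-4 differences are constant, so h has degree 4.
Fitting a degree-4 polynomial gives h(n) = -2n^4 - 3n³ - 5n² + 4n + 8.
Then h(11) = -33828.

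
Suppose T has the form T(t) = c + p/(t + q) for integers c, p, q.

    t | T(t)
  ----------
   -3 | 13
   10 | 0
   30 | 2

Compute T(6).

(T(t) − c)(t + q) = p for each data point; the three points give a linear system in c and q, then p follows.
Solving: c = 3, q = 0, p = -30, so T(t) = 3 − 30/(t + 0).
Then T(6) = 3 − 30/6 = -2.

-2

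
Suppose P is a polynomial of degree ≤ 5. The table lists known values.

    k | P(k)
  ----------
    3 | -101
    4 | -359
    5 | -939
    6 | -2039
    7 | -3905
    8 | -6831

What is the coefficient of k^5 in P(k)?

First differences: -258, -580, -1100, -1866, -2926. Second differences: -322, -520, -766, -1060. Third differences: -198, -246, -294. Fourth differences: -48, -48.
Level-4 differences are constant, so P has degree 4.
Fitting a degree-4 polynomial gives P(k) = -2k^4 + 3k³ - 3k² + 2k + 1.
The coefficient of k^5 is 0.

0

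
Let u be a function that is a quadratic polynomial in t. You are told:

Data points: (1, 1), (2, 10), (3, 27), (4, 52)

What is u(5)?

Write u(t) = at² + bt + c; the 4 given values yield a linear system in the 3 coefficients.
Solving, u(t) = 4t² - 3t.
Then u(5) = 85.

85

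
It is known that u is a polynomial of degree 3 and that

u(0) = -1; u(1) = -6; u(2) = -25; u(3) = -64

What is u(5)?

-226

Write u(n) = an³ + bn² + cn + d; the 4 given values yield a linear system in the 4 coefficients.
Solving, u(n) = -n³ - 4n² - 1.
Then u(5) = -226.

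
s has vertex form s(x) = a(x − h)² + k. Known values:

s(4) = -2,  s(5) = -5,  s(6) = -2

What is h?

5

First differences -3, 3; second difference 6 = 2a, so a = 3.
Expanding, the x-coefficient is −2ah = -6h; matching it to the data gives h = 5, and then k = -5.
So s(x) = 3(x − 5)² − 5.
Hence h = 5.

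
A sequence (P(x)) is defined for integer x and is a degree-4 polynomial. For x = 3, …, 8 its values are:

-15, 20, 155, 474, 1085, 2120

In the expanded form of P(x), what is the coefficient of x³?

-4

Write P(x) = ax^4 + bx³ + cx² + dx + e; the 6 given values yield a linear system in the 5 coefficients.
Solving, P(x) = x^4 - 4x³ + x² + x.
The coefficient of x³ is -4.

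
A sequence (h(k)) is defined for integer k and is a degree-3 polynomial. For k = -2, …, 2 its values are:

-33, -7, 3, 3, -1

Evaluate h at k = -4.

First differences: 26, 10, 0, -4. Second differences: -16, -10, -4. Third differences: 6, 6.
Level-3 differences are constant, so h has degree 3.
Fitting a degree-3 polynomial gives h(k) = k³ - 5k² + 4k + 3.
Then h(-4) = -157.

-157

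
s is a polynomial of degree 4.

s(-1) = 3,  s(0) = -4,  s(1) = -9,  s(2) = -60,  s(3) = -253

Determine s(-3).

-25

Write s(x) = ax^4 + bx³ + cx² + dx + e; the 5 given values yield a linear system in the 5 coefficients.
Solving, s(x) = -2x^4 - 4x³ + 3x² - 2x - 4.
Then s(-3) = -25.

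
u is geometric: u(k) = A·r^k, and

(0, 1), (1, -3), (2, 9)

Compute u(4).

Consecutive ratio: -3/1 = -3, and 9/(-3) = -3, so r = -3.
Then A·(-3)^0 = 1 gives A = 1, and u(k) = 1·(-3)^k.
u(4) = 1·(-3)^4 = 81.

81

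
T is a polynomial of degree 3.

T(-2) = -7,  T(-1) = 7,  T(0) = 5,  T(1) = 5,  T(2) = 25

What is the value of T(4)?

197

Write T(t) = at³ + bt² + ct + d; the 5 given values yield a linear system in the 4 coefficients.
Solving, T(t) = 3t³ + t² - 4t + 5.
Then T(4) = 197.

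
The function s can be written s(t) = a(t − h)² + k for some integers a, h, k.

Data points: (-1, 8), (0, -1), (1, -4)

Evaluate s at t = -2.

First differences -9, -3; second difference 6 = 2a, so a = 3.
Expanding, the t-coefficient is −2ah = -6h; matching it to the data gives h = 1, and then k = -4.
So s(t) = 3(t − 1)² − 4.
s(-2) = 3·(-3)² − 4 = 23.

23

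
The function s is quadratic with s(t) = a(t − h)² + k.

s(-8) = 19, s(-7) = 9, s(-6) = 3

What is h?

-5

First differences -10, -6; second difference 4 = 2a, so a = 2.
Expanding, the t-coefficient is −2ah = -4h; matching it to the data gives h = -5, and then k = 1.
So s(t) = 2(t + 5)² + 1.
Hence h = -5.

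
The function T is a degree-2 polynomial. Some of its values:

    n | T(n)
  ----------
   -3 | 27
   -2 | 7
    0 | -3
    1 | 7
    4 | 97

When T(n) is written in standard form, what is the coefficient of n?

5

Write T(n) = an² + bn + c; the 5 given values yield a linear system in the 3 coefficients.
Solving, T(n) = 5n² + 5n - 3.
The coefficient of n is 5.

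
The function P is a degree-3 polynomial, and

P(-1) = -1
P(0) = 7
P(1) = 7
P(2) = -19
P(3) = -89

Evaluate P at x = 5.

-433

First differences: 8, 0, -26, -70. Second differences: -8, -26, -44. Third differences: -18, -18.
Level-3 differences are constant, so P has degree 3.
Fitting a degree-3 polynomial gives P(x) = -3x³ - 4x² + 7x + 7.
Then P(5) = -433.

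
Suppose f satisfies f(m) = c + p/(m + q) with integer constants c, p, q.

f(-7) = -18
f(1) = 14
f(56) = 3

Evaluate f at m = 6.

8

(f(m) − c)(m + q) = p for each data point; the three points give a linear system in c and q, then p follows.
Solving: c = 2, q = 4, p = 60, so f(m) = 2 + 60/(m + 4).
Then f(6) = 2 + 60/10 = 8.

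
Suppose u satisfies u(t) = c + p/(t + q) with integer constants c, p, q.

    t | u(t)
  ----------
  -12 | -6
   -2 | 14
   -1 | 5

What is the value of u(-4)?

-22

(u(t) − c)(t + q) = p for each data point; the three points give a linear system in c and q, then p follows.
Solving: c = -4, q = 3, p = 18, so u(t) = -4 + 18/(t + 3).
Then u(-4) = -4 + 18/(-1) = -22.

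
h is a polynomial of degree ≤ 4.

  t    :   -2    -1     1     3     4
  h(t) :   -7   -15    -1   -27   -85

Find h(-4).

99

Write h(t) = at^4 + bt³ + ct² + dt + e; the 5 given values yield a linear system in the 5 coefficients.
Solving, the leading coefficient vanishes, and h(t) = -2t³ + t² + 9t - 9.
Then h(-4) = 99.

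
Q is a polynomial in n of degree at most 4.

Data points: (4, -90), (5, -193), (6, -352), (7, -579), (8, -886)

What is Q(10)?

-1788

Write Q(n) = an^4 + bn³ + cn² + dn + e; the 5 given values yield a linear system in the 5 coefficients.
Solving, the leading coefficient vanishes, and Q(n) = -2n³ + 2n² + n + 2.
Then Q(10) = -1788.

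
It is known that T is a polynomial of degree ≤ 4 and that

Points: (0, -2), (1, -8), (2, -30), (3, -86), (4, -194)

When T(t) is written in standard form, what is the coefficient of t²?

1

First differences: -6, -22, -56, -108. Second differences: -16, -34, -52. Third differences: -18, -18.
Level-3 differences are constant, so T has degree 3.
Fitting a degree-3 polynomial gives T(t) = -3t³ + t² - 4t - 2.
The coefficient of t² is 1.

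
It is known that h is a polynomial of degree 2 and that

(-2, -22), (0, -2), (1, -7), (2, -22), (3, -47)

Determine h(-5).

Write h(m) = am² + bm + c; the 5 given values yield a linear system in the 3 coefficients.
Solving, h(m) = -5m² - 2.
Then h(-5) = -127.

-127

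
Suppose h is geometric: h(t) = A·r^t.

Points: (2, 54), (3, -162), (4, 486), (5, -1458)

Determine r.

-3

Consecutive ratio: -162/54 = -3, and 486/(-162) = -3, so r = -3.
Then A·(-3)^2 = 54 gives A = 6, and h(t) = 6·(-3)^t.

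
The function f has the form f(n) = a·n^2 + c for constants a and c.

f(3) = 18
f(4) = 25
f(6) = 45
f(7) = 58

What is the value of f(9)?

90

From f(3) = 18 and f(4) = 25: 9a + c = 18 and 16a + c = 25.
Subtracting: 7a = 7, so a = 1; then c = 18 − 1·9 = 9.
So f(n) = 1n² + 9, and f(9) = 90.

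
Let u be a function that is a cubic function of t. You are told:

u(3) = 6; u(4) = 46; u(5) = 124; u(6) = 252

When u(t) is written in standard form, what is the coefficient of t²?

-5

Write u(t) = at³ + bt² + ct + d; the 4 given values yield a linear system in the 4 coefficients.
Solving, u(t) = 2t³ - 5t² + t - 6.
The coefficient of t² is -5.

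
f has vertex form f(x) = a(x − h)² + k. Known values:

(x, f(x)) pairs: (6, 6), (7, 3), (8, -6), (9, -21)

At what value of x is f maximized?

First differences -3, -9, -15; second difference -6 = 2a, so a = -3.
Expanding, the x-coefficient is −2ah = 6h; matching it to the data gives h = 6, and then k = 6.
So f(x) = -3(x − 6)² + 6.
Hence h = 6.

6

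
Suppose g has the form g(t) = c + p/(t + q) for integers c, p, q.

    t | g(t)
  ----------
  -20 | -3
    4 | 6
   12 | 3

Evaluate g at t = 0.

(g(t) − c)(t + q) = p for each data point; the three points give a linear system in c and q, then p follows.
Solving: c = 0, q = 4, p = 48, so g(t) = 48/(t + 4).
Then g(0) = 0 + 48/4 = 12.

12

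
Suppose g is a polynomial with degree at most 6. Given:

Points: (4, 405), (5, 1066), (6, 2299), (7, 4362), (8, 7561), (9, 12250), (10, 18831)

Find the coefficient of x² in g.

Write g(x) = ax^6 + bx^5 + cx^4 + dx³ + ex² + px + q; the 7 given values yield a linear system in the 7 coefficients.
Solving, the top 2 coefficients vanish, and g(x) = 2x^4 - x³ - x² - 7x + 1.
The coefficient of x² is -1.

-1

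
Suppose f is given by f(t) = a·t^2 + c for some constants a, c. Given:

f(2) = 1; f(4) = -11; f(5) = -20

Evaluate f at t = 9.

-76

From f(2) = 1 and f(4) = -11: 4a + c = 1 and 16a + c = -11.
Subtracting: 12a = -12, so a = -1; then c = 1 − (-1)·4 = 5.
So f(t) = -1t² + 5, and f(9) = -76.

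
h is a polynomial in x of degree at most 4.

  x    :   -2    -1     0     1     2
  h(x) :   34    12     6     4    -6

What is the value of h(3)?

-36

First differences: -22, -6, -2, -10. Second differences: 16, 4, -8. Third differences: -12, -12.
Level-3 differences are constant, so h has degree 3.
Fitting a degree-3 polynomial gives h(x) = -2x³ + 2x² - 2x + 6.
Then h(3) = -36.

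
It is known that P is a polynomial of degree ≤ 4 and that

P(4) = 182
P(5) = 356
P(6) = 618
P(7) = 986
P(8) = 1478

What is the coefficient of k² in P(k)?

-1

First differences: 174, 262, 368, 492. Second differences: 88, 106, 124. Third differences: 18, 18.
Level-3 differences are constant, so P has degree 3.
Fitting a degree-3 polynomial gives P(k) = 3k³ - k² + 6.
The coefficient of k² is -1.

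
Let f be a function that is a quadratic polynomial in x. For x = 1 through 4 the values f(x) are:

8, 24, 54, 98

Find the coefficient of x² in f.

7

Write f(x) = ax² + bx + c; the 4 given values yield a linear system in the 3 coefficients.
Solving, f(x) = 7x² - 5x + 6.
The coefficient of x² is 7.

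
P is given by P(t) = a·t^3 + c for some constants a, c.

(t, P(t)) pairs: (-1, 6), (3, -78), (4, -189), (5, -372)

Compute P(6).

From P(-1) = 6 and P(3) = -78: -1a + c = 6 and 27a + c = -78.
Subtracting: 28a = -84, so a = -3; then c = 6 − (-3)·(-1) = 3.
So P(t) = -3t³ + 3, and P(6) = -645.

-645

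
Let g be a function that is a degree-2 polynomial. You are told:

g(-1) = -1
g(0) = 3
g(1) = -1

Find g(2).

Write g(t) = at² + bt + c; the 3 given values yield a linear system in the 3 coefficients.
Solving, g(t) = -4t² + 3.
Then g(2) = -13.

-13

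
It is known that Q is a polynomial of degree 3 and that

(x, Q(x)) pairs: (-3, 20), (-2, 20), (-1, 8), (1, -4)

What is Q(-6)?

Write Q(x) = ax³ + bx² + cx + d; the 4 given values yield a linear system in the 4 coefficients.
Solving, Q(x) = 2x³ + 6x² - 8x - 4.
Then Q(-6) = -172.

-172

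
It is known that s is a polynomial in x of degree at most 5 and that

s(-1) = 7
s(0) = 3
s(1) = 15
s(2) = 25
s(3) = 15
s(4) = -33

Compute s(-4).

First differences: -4, 12, 10, -10, -48. Second differences: 16, -2, -20, -38. Third differences: -18, -18, -18.
Level-3 differences are constant, so s has degree 3.
Fitting a degree-3 polynomial gives s(x) = -3x³ + 8x² + 7x + 3.
Then s(-4) = 295.

295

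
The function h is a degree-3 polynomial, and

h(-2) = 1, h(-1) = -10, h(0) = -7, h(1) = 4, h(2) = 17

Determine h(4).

25

First differences: -11, 3, 11, 13. Second differences: 14, 8, 2. Third differences: -6, -6.
Level-3 differences are constant, so h has degree 3.
Fitting a degree-3 polynomial gives h(m) = -m³ + 4m² + 8m - 7.
Then h(4) = 25.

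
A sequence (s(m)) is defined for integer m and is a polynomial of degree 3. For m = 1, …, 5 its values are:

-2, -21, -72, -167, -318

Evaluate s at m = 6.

First differences: -19, -51, -95, -151. Second differences: -32, -44, -56. Third differences: -12, -12.
Level-3 differences are constant, so s has degree 3.
Fitting a degree-3 polynomial gives s(m) = -2m³ - 4m² + 7m - 3.
Then s(6) = -537.

-537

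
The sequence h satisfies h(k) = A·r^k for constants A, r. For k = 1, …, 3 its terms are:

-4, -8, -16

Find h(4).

-32

Consecutive ratio: -8/(-4) = 2, and -16/(-8) = 2, so r = 2.
Then A·2^1 = -4 gives A = -2, and h(k) = -2·2^k.
h(4) = -2·2^4 = -32.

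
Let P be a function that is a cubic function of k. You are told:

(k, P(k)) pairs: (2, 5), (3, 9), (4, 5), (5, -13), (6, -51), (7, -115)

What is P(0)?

-3

First differences: 4, -4, -18, -38, -64. Second differences: -8, -14, -20, -26. Third differences: -6, -6, -6.
Level-3 differences are constant, so P has degree 3.
Fitting a degree-3 polynomial gives P(k) = -k³ + 5k² - 2k - 3.
The constant term is P(0) = -3.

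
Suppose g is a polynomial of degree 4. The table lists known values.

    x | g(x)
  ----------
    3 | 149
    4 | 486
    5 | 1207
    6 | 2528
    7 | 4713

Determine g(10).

19812

Write g(x) = ax^4 + bx³ + cx² + dx + e; the 5 given values yield a linear system in the 5 coefficients.
Solving, g(x) = 2x^4 - 2x² + x + 2.
Then g(10) = 19812.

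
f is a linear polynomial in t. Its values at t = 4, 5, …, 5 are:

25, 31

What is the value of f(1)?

7

Write f(t) = at + b; the 2 given values yield a linear system in the 2 coefficients.
Solving, f(t) = 6t + 1.
Then f(1) = 7.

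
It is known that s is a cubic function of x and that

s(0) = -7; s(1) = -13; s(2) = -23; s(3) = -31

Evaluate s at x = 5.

-17

Write s(x) = ax³ + bx² + cx + d; the 4 given values yield a linear system in the 4 coefficients.
Solving, s(x) = x³ - 5x² - 2x - 7.
Then s(5) = -17.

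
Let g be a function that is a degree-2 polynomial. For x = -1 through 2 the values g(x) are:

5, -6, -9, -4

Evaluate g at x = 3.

9

Write g(x) = ax² + bx + c; the 4 given values yield a linear system in the 3 coefficients.
Solving, g(x) = 4x² - 7x - 6.
Then g(3) = 9.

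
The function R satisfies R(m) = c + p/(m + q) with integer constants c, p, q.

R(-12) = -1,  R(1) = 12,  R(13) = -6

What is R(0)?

7

(R(m) − c)(m + q) = p for each data point; the three points give a linear system in c and q, then p follows.
Solving: c = -3, q = -3, p = -30, so R(m) = -3 − 30/(m − 3).
Then R(0) = -3 − 30/(-3) = 7.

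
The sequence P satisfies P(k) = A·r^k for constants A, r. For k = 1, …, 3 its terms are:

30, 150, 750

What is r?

5

Consecutive ratio: 150/30 = 5, and 750/150 = 5, so r = 5.
Then A·5^1 = 30 gives A = 6, and P(k) = 6·5^k.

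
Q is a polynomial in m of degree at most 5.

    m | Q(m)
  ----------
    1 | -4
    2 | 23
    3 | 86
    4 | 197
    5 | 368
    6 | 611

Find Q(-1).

2

First differences: 27, 63, 111, 171, 243. Second differences: 36, 48, 60, 72. Third differences: 12, 12, 12.
Level-3 differences are constant, so Q has degree 3.
Fitting a degree-3 polynomial gives Q(m) = 2m³ + 6m² - 5m - 7.
Then Q(-1) = 2.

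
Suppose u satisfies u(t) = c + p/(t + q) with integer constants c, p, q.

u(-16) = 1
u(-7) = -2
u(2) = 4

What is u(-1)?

(u(t) − c)(t + q) = p for each data point; the three points give a linear system in c and q, then p follows.
Solving: c = 2, q = 4, p = 12, so u(t) = 2 + 12/(t + 4).
Then u(-1) = 2 + 12/3 = 6.

6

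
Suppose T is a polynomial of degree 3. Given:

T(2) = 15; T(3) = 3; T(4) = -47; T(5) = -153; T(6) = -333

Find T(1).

First differences: -12, -50, -106, -180. Second differences: -38, -56, -74. Third differences: -18, -18.
Level-3 differences are constant, so T has degree 3.
Fitting a degree-3 polynomial gives T(x) = -3x³ + 8x² + 5x - 3.
Then T(1) = 7.

7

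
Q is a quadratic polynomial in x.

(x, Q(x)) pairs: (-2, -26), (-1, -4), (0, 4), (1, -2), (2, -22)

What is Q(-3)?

First differences: 22, 8, -6, -20. Second differences: -14, -14, -14.
Level-2 differences are constant, so Q has degree 2.
Fitting a degree-2 polynomial gives Q(x) = -7x² + x + 4.
Then Q(-3) = -62.

-62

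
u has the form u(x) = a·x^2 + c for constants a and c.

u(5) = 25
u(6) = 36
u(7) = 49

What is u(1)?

1

From u(5) = 25 and u(6) = 36: 25a + c = 25 and 36a + c = 36.
Subtracting: 11a = 11, so a = 1; then c = 25 − 1·25 = 0.
So u(x) = 1x² + 0, and u(1) = 1.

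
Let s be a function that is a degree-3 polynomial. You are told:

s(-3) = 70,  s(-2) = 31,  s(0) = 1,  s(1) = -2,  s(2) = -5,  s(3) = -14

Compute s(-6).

Write s(t) = at³ + bt² + ct + d; the 6 given values yield a linear system in the 4 coefficients.
Solving, s(t) = -t³ + 3t² - 5t + 1.
Then s(-6) = 355.

355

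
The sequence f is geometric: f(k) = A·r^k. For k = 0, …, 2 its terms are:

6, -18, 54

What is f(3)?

-162

Consecutive ratio: -18/6 = -3, and 54/(-18) = -3, so r = -3.
Then A·(-3)^0 = 6 gives A = 6, and f(k) = 6·(-3)^k.
f(3) = 6·(-3)^3 = -162.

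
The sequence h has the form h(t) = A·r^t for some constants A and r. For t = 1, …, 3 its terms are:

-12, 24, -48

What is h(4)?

96

Consecutive ratio: 24/(-12) = -2, and -48/24 = -2, so r = -2.
Then A·(-2)^1 = -12 gives A = 6, and h(t) = 6·(-2)^t.
h(4) = 6·(-2)^4 = 96.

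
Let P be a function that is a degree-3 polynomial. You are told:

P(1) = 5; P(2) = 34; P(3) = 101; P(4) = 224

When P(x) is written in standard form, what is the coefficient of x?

Write P(x) = ax³ + bx² + cx + d; the 4 given values yield a linear system in the 4 coefficients.
Solving, P(x) = 3x³ + x² + 5x - 4.
The coefficient of x is 5.

5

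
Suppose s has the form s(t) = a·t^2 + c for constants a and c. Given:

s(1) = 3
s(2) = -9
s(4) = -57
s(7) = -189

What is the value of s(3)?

-29

From s(1) = 3 and s(2) = -9: 1a + c = 3 and 4a + c = -9.
Subtracting: 3a = -12, so a = -4; then c = 3 − (-4)·1 = 7.
So s(t) = -4t² + 7, and s(3) = -29.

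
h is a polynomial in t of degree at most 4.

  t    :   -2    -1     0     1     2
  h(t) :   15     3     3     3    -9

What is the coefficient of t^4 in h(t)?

0

First differences: -12, 0, 0, -12. Second differences: 12, 0, -12. Third differences: -12, -12.
Level-3 differences are constant, so h has degree 3.
Fitting a degree-3 polynomial gives h(t) = -2t³ + 2t + 3.
The coefficient of t^4 is 0.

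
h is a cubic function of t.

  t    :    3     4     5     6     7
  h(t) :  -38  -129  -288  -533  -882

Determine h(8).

First differences: -91, -159, -245, -349. Second differences: -68, -86, -104. Third differences: -18, -18.
Level-3 differences are constant, so h has degree 3.
Fitting a degree-3 polynomial gives h(t) = -3t³ + 2t² + 6t + 7.
Then h(8) = -1353.

-1353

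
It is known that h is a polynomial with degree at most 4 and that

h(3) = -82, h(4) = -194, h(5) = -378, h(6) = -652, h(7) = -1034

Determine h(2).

First differences: -112, -184, -274, -382. Second differences: -72, -90, -108. Third differences: -18, -18.
Level-3 differences are constant, so h has degree 3.
Fitting a degree-3 polynomial gives h(k) = -3k³ - k + 2.
Then h(2) = -24.

-24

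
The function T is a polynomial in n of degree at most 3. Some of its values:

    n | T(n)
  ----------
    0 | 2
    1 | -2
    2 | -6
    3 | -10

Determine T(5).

-18

First differences: -4, -4, -4.
Level-1 differences are constant, so T has degree 1.
Fitting a degree-1 polynomial gives T(n) = -4n + 2.
Then T(5) = -18.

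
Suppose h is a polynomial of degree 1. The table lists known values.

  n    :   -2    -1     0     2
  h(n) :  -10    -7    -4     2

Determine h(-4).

-16

Write h(n) = an + b; the 4 given values yield a linear system in the 2 coefficients.
Solving, h(n) = 3n - 4.
Then h(-4) = -16.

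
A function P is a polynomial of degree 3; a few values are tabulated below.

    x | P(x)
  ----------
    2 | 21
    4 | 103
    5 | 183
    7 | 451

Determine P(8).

Write P(x) = ax³ + bx² + cx + d; the 4 given values yield a linear system in the 4 coefficients.
Solving, P(x) = x³ + 2x² + x + 3.
Then P(8) = 651.

651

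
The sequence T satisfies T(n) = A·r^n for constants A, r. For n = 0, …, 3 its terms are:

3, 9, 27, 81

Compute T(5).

729

Consecutive ratio: 9/3 = 3, and 27/9 = 3, so r = 3.
Then A·3^0 = 3 gives A = 3, and T(n) = 3·3^n.
T(5) = 3·3^5 = 729.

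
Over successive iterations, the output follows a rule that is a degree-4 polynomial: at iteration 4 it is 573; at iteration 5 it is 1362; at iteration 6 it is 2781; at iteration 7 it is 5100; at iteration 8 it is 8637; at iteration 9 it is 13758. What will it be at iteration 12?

43005

Write the value at k as h(k).
First differences: 789, 1419, 2319, 3537, 5121. Second differences: 630, 900, 1218, 1584. Third differences: 270, 318, 366. Fourth differences: 48, 48.
Level-4 differences are constant, so h has degree 4.
Fitting a degree-4 polynomial gives h(k) = 2k^4 + k³ - 2k² + 8k - 3.
Then h(12) = 43005.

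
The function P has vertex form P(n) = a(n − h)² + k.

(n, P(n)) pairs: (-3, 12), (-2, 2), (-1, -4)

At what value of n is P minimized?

0

First differences -10, -6; second difference 4 = 2a, so a = 2.
Expanding, the n-coefficient is −2ah = -4h; matching it to the data gives h = 0, and then k = -6.
So P(n) = 2(n + 0)² − 6.
Hence h = 0.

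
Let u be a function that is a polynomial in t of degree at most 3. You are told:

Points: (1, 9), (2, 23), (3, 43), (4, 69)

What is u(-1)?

Write u(t) = at³ + bt² + ct + d; the 4 given values yield a linear system in the 4 coefficients.
Solving, the leading coefficient vanishes, and u(t) = 3t² + 5t + 1.
Then u(-1) = -1.

-1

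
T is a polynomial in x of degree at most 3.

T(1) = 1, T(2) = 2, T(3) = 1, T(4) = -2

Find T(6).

-14

First differences: 1, -1, -3. Second differences: -2, -2.
Level-2 differences are constant, so T has degree 2.
Fitting a degree-2 polynomial gives T(x) = -x² + 4x - 2.
Then T(6) = -14.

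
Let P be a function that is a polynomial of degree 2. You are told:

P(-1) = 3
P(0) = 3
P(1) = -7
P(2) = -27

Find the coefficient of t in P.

First differences: 0, -10, -20. Second differences: -10, -10.
Level-2 differences are constant, so P has degree 2.
Fitting a degree-2 polynomial gives P(t) = -5t² - 5t + 3.
The coefficient of t is -5.

-5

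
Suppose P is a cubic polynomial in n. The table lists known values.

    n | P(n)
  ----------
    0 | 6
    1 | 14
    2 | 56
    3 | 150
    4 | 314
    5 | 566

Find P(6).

924

First differences: 8, 42, 94, 164, 252. Second differences: 34, 52, 70, 88. Third differences: 18, 18, 18.
Level-3 differences are constant, so P has degree 3.
Extending the table by one column gives the next first difference 358, so P(6) = 566 + 358 = 924.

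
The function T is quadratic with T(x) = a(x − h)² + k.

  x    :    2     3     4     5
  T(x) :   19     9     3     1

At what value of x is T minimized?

5

First differences -10, -6, -2; second difference 4 = 2a, so a = 2.
Expanding, the x-coefficient is −2ah = -4h; matching it to the data gives h = 5, and then k = 1.
So T(x) = 2(x − 5)² + 1.
Hence h = 5.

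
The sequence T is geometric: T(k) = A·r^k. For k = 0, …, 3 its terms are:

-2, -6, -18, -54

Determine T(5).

-486

Consecutive ratio: -6/(-2) = 3, and -18/(-6) = 3, so r = 3.
Then A·3^0 = -2 gives A = -2, and T(k) = -2·3^k.
T(5) = -2·3^5 = -486.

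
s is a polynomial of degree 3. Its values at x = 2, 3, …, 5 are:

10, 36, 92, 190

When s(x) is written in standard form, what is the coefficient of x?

3

Write s(x) = ax³ + bx² + cx + d; the 4 given values yield a linear system in the 4 coefficients.
Solving, s(x) = 2x³ - 3x² + 3x.
The coefficient of x is 3.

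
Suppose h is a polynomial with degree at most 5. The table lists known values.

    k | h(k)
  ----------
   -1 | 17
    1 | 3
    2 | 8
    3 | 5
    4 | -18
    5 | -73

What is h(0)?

2

Write h(k) = ak^5 + bk^4 + ck³ + dk² + ek + p; the 6 given values yield a linear system in the 6 coefficients.
Solving, the top 2 coefficients vanish, and h(k) = -2k³ + 8k² - 5k + 2.
Then h(0) = 2.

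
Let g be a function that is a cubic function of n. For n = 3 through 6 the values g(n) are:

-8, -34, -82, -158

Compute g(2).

2

Write g(n) = an³ + bn² + cn + d; the 4 given values yield a linear system in the 4 coefficients.
Solving, g(n) = -n³ + n² + 4n - 2.
Then g(2) = 2.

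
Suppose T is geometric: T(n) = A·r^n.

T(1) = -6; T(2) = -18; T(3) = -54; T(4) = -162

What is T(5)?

-486

Consecutive ratio: -18/(-6) = 3, and -54/(-18) = 3, so r = 3.
Then A·3^1 = -6 gives A = -2, and T(n) = -2·3^n.
T(5) = -2·3^5 = -486.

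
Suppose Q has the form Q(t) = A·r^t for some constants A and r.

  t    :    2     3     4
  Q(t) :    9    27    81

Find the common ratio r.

Consecutive ratio: 27/9 = 3, and 81/27 = 3, so r = 3.
Then A·3^2 = 9 gives A = 1, and Q(t) = 1·3^t.

3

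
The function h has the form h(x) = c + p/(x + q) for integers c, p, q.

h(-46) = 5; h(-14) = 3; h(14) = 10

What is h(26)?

8

(h(x) − c)(x + q) = p for each data point; the three points give a linear system in c and q, then p follows.
Solving: c = 6, q = -2, p = 48, so h(x) = 6 + 48/(x − 2).
Then h(26) = 6 + 48/24 = 8.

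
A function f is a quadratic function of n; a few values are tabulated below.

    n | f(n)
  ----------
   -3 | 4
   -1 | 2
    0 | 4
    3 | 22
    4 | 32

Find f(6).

Write f(n) = an² + bn + c; the 5 given values yield a linear system in the 3 coefficients.
Solving, f(n) = n² + 3n + 4.
Then f(6) = 58.

58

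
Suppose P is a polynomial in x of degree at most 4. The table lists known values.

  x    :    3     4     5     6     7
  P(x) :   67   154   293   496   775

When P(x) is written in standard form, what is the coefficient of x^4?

Write P(x) = ax^4 + bx³ + cx² + dx + e; the 5 given values yield a linear system in the 5 coefficients.
Solving, the leading coefficient vanishes, and P(x) = 2x³ + 2x² - x - 2.
The coefficient of x^4 is 0.

0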